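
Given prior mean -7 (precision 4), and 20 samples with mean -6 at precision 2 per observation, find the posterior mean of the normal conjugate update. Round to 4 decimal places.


The posterior mean is a precision-weighted average of prior and data.
Post. prec. = 4 + 40 = 44
Post. mean = (-28 + -240)/44 = -268/44 = -6.0909

-6.0909


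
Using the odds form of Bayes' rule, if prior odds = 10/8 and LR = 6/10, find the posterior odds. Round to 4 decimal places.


Bayes' rule in odds form: posterior odds = prior odds * LR
= (10 * 6) / (8 * 10)
= 60/80 = 0.75

0.75


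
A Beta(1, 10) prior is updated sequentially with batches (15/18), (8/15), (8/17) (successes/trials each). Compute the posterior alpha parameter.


Sequential conjugate updating is equivalent to a single batch update.
Total successes across all batches = 31
alpha_posterior = alpha_prior + total_successes = 1 + 31
= 32

32


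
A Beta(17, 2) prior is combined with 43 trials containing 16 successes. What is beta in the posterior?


In conjugate updating:
beta_posterior = beta_prior + (n - k)
= 2 + (43 - 16)
= 2 + 27 = 29

29


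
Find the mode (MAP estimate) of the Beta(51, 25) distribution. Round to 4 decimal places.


For Beta(a,b) with a,b > 1:
Mode = (a-1)/(a+b-2) = (51-1)/(76-2)
= 50/74 = 0.6757

0.6757


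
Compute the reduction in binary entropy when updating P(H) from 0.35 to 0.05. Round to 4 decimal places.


H_before = -p*log2(p) - (1-p)*log2(1-p) for p=0.35: 0.9341
H_after for p=0.05: 0.2864
Reduction = 0.9341 - 0.2864 = 0.6477

0.6477


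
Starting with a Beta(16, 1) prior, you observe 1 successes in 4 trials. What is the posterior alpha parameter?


For a Beta-Binomial conjugate model:
Posterior alpha = prior alpha + number of successes
= 16 + 1 = 17

17


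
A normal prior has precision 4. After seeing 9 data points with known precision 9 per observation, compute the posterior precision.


In the conjugate normal model, precisions add:
tau_posterior = tau_prior + n * tau_data
= 4 + 9*9 = 85

85


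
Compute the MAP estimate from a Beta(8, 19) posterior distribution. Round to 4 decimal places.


MAP = mode of Beta distribution
= (alpha - 1)/(alpha + beta - 2)
= (8-1)/(8+19-2)
= 7/25 = 0.28

0.28


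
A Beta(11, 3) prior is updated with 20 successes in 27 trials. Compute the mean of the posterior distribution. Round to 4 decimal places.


After update: Beta(31, 10)
Mean = 31 / (31 + 10) = 31 / 41
= 0.7561

0.7561


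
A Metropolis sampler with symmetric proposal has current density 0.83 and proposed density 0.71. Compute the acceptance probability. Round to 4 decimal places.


For symmetric proposals, acceptance = min(1, pi(x*)/pi(x))
= min(1, 0.71/0.83)
= min(1, 0.8554) = 0.8554

0.8554


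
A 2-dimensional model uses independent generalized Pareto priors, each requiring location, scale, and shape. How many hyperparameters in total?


Per parameter: 3 (location, scale, and shape).
Total = 2 * 3 = 6

6


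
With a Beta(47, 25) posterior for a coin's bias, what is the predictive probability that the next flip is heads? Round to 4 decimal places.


The predictive probability equals the posterior mean.
P(next = heads) = alpha / (alpha + beta)
= 47 / 72 = 0.6528

0.6528


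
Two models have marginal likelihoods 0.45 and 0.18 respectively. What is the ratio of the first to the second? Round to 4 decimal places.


Evidence ratio = 0.45 / 0.18
= 2.5

2.5


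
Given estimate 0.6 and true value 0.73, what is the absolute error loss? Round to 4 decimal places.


Absolute error = |estimate - true|
= |-0.13| = 0.13

0.13


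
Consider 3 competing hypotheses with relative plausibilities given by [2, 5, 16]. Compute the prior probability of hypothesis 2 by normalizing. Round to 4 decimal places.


Sum of weights = 2 + 5 + 16 = 23
Normalized prior for H2 = 5 / 23
= 0.2174

0.2174


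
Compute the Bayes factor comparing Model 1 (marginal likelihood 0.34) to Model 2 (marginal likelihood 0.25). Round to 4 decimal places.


BF12 = marginal likelihood of M1 / marginal likelihood of M2
= 0.34/0.25
= 1.36

1.36


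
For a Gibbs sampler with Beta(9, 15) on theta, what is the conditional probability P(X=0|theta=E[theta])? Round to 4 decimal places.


E[theta] = 9/(9+15) = 0.375
P(X=0|theta) = 1 - theta = 0.625

0.625


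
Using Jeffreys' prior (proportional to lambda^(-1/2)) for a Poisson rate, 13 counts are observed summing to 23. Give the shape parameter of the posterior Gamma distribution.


Conjugate update: Gamma(prior_shape + S, prior_rate + n).
Prior shape = 0.5, prior rate = 0.
Posterior shape = 0.5 + S = 0.5 + 23 = 23.5

23.5


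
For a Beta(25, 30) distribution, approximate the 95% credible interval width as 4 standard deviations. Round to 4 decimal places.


Variance of Beta(a,b) = ab / ((a+b)^2 * (a+b+1))
= 25*30 / ((55)^2 * 56)
= 0.0044
SD = sqrt(0.0044) = 0.0665
Width = 4 * SD = 0.2662

0.2662


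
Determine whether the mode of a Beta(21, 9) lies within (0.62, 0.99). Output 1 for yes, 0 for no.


First find the mode: (a-1)/(a+b-2) = 0.7143
Is 0.7143 in (0.62, 0.99)? 1

1


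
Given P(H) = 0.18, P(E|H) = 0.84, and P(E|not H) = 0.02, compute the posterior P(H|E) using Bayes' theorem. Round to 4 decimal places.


By Bayes' theorem: P(H|E) = P(E|H)*P(H) / P(E)
P(E) = P(E|H)*P(H) + P(E|not H)*P(not H)
P(E) = 0.84*0.18 + 0.02*0.82 = 0.1676
P(H|E) = 0.84*0.18 / 0.1676 = 0.9021

0.9021


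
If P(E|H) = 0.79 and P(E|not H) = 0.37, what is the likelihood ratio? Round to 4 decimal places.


Likelihood ratio = P(E|H) / P(E|not H)
= 0.79 / 0.37
= 2.1351

2.1351


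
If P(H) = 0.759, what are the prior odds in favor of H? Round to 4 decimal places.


Prior odds = P(H) / (1 - P(H))
= 0.759 / 0.241
= 3.1494

3.1494


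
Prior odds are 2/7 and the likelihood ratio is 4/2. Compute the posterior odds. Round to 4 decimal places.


Posterior odds = prior odds * likelihood ratio
= (2/7) * (4/2)
= 8 / 14
= 0.5714

0.5714


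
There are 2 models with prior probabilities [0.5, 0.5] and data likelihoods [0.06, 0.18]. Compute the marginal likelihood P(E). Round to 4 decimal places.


P(E) = sum over models of P(M_i) * P(E|M_i)
= 0.5*0.06 + 0.5*0.18
= 0.12

0.12


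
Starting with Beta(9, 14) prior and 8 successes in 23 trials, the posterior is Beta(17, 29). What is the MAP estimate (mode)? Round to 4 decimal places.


The mode of Beta(a, b) when a > 1 and b > 1 is (a-1)/(a+b-2)
= (17 - 1) / (17 + 29 - 2)
= 16 / 44
= 0.3636

0.3636


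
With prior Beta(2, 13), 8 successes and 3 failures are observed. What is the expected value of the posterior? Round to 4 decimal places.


Posterior = Beta(10, 16)
E[theta] = alpha/(alpha+beta)
= 10/26 = 0.3846

0.3846


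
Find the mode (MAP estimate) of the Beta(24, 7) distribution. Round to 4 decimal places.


For Beta(a,b) with a,b > 1:
Mode = (a-1)/(a+b-2) = (24-1)/(31-2)
= 23/29 = 0.7931

0.7931


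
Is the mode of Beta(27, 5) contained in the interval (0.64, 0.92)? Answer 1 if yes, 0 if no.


Mode = (a-1)/(a+b-2) = 26/30 = 0.8667
Interval: (0.64, 0.92)
Contains mode? 1

1


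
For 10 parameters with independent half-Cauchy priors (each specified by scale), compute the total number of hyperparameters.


A half-Cauchy prior has 1 hyperparameter per parameter.
Total = 10 * 1 = 10

10


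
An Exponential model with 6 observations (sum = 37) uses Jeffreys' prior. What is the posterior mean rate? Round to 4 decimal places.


Posterior Gamma(6, 37)
E[lambda] = 6/37 = 0.1622

0.1622


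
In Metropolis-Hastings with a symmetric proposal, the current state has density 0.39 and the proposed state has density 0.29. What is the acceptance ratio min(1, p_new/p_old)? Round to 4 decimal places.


Ratio = p_new / p_old = 0.29 / 0.39 = 0.7436
Acceptance = min(1, 0.7436) = 0.7436

0.7436


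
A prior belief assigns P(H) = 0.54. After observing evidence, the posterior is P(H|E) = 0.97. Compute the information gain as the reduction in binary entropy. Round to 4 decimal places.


H(prior) = -0.54*log2(0.54) - 0.46*log2(0.46)
= 0.9954
H(post) = -0.97*log2(0.97) - 0.03*log2(0.03)
= 0.1944
IG = 0.9954 - 0.1944 = 0.801

0.801


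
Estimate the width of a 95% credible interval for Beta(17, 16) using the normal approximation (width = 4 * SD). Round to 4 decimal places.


For Beta(a,b): Var = ab/((a+b)^2(a+b+1))
Var = 0.0073, SD = 0.0857
Approximate 95% CI width = 4 * 0.0857 = 0.3428

0.3428


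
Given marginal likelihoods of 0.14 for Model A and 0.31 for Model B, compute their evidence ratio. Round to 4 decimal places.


Ratio = ML(A) / ML(B) = 0.14/0.31
= 0.4516

0.4516


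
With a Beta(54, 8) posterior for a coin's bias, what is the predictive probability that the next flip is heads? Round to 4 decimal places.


The predictive probability equals the posterior mean.
P(next = heads) = alpha / (alpha + beta)
= 54 / 62 = 0.871

0.871


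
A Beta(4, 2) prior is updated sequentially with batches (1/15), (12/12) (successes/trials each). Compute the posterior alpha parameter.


Sequential conjugate updating is equivalent to a single batch update.
Total successes across all batches = 13
alpha_posterior = alpha_prior + total_successes = 4 + 13
= 17

17


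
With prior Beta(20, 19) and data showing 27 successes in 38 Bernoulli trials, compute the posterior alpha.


Conjugate update: alpha_posterior = alpha_prior + k
= 20 + 27 = 47

47


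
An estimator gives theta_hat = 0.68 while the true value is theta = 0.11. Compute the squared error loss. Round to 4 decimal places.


The squared error loss is (theta_hat - theta)^2
= (0.68 - 0.11)^2
= (0.57)^2 = 0.3249

0.3249


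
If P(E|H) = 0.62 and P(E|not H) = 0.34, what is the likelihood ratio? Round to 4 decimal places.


Likelihood ratio = P(E|H) / P(E|not H)
= 0.62 / 0.34
= 1.8235

1.8235


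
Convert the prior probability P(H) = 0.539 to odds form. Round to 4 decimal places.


P(not H) = 1 - 0.539 = 0.461
Odds = 0.539 / 0.461 = 1.1692

1.1692


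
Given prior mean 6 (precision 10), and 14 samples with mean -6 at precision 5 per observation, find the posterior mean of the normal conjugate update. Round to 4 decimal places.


The posterior mean is a precision-weighted average of prior and data.
Post. prec. = 10 + 70 = 80
Post. mean = (60 + -420)/80 = -360/80 = -4.5

-4.5


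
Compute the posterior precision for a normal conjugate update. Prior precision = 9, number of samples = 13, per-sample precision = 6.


tau_post = tau_0 + n * tau
= 9 + 13 * 6 = 87

87


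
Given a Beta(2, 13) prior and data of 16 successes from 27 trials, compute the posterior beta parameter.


Number of failures = 27 - 16 = 11
Posterior beta = 13 + 11 = 24

24


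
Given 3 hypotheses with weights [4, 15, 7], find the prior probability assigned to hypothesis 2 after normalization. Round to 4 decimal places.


To normalize, divide each weight by the sum of all weights.
Sum = 26
Prior(H2) = 15/26 = 0.5769

0.5769


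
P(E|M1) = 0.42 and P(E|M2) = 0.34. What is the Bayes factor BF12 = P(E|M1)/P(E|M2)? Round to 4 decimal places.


Bayes factor BF12 = P(E|M1) / P(E|M2)
= 0.42 / 0.34
= 1.2353

1.2353


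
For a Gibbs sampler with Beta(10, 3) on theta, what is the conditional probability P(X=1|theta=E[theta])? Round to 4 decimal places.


E[theta] = 10/(10+3) = 0.7692
P(X=1|theta) = theta = 0.7692

0.7692


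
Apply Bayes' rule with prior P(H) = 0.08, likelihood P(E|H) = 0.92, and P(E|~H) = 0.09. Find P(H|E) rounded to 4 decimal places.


Step 1: Compute marginal P(E) = P(E|H)P(H) + P(E|~H)P(~H)
= 0.92*0.08 + 0.09*0.92 = 0.1564
Step 2: P(H|E) = P(E|H)P(H)/P(E) = 0.0736/0.1564
= 0.4706

0.4706


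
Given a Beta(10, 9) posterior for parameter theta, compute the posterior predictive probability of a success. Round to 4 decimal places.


For a Beta-Bernoulli model, the predictive probability is the mean:
P(success) = 10/(10+9) = 10/19 = 0.5263

0.5263


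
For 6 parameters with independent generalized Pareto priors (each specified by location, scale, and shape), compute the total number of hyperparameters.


A generalized Pareto prior has 3 hyperparameters per parameter.
Total = 6 * 3 = 18

18


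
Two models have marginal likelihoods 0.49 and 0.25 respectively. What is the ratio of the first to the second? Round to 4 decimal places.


Evidence ratio = 0.49 / 0.25
= 1.96

1.96


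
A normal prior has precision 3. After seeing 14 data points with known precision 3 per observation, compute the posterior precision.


In the conjugate normal model, precisions add:
tau_posterior = tau_prior + n * tau_data
= 3 + 14*3 = 45

45


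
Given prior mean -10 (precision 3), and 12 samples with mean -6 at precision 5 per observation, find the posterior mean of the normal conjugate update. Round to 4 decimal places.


The posterior mean is a precision-weighted average of prior and data.
Post. prec. = 3 + 60 = 63
Post. mean = (-30 + -360)/63 = -390/63 = -6.1905

-6.1905


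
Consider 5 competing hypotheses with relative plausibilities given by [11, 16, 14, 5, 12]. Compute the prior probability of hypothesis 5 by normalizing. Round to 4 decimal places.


Sum of weights = 11 + 16 + 14 + 5 + 12 = 58
Normalized prior for H5 = 12 / 58
= 0.2069

0.2069


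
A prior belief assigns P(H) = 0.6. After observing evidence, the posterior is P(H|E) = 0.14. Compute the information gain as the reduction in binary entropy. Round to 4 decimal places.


H(prior) = -0.6*log2(0.6) - 0.4*log2(0.4)
= 0.971
H(post) = -0.14*log2(0.14) - 0.86*log2(0.86)
= 0.5842
IG = 0.971 - 0.5842 = 0.3867

0.3867


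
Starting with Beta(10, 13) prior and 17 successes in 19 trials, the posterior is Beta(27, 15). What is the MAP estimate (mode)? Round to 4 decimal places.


The mode of Beta(a, b) when a > 1 and b > 1 is (a-1)/(a+b-2)
= (27 - 1) / (27 + 15 - 2)
= 26 / 40
= 0.65

0.65


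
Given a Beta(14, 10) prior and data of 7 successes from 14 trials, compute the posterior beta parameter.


Number of failures = 14 - 7 = 7
Posterior beta = 10 + 7 = 17

17


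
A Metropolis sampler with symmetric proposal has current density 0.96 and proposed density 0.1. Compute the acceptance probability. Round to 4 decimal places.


For symmetric proposals, acceptance = min(1, pi(x*)/pi(x))
= min(1, 0.1/0.96)
= min(1, 0.1042) = 0.1042

0.1042


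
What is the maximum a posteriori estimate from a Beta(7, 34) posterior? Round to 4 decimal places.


The MAP estimate equals the mode of the distribution.
Mode of Beta(a,b) = (a-1)/(a+b-2)
= 6/39
= 0.1538

0.1538


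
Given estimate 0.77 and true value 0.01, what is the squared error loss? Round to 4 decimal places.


Squared error = (estimate - true)^2
Difference = 0.76
Loss = 0.76^2 = 0.5776

0.5776


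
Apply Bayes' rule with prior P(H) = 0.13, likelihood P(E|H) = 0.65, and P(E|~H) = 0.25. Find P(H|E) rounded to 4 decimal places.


Step 1: Compute marginal P(E) = P(E|H)P(H) + P(E|~H)P(~H)
= 0.65*0.13 + 0.25*0.87 = 0.302
Step 2: P(H|E) = P(E|H)P(H)/P(E) = 0.0845/0.302
= 0.2798

0.2798


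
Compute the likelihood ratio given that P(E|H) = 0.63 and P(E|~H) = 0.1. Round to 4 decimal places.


LR = P(E|H) / P(E|~H)
= 0.63 / 0.1 = 6.3

6.3


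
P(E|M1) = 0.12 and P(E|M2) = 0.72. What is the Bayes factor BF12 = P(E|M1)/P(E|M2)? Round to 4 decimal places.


Bayes factor BF12 = P(E|M1) / P(E|M2)
= 0.12 / 0.72
= 0.1667

0.1667


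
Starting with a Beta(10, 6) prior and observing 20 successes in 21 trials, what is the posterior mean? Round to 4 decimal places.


Posterior parameters: alpha = 10 + 20 = 30
beta = 6 + 1 = 7
Posterior mean = alpha / (alpha + beta) = 30 / 37
= 0.8108

0.8108


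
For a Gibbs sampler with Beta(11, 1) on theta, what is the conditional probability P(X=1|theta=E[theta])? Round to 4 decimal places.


E[theta] = 11/(11+1) = 0.9167
P(X=1|theta) = theta = 0.9167

0.9167


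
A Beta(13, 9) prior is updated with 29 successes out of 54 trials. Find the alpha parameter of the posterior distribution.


In the Beta-Binomial conjugate update:
alpha_post = alpha_prior + successes
= 13 + 29
= 42

42


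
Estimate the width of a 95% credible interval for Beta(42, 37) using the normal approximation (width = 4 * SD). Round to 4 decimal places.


For Beta(a,b): Var = ab/((a+b)^2(a+b+1))
Var = 0.0031, SD = 0.0558
Approximate 95% CI width = 4 * 0.0558 = 0.2232

0.2232


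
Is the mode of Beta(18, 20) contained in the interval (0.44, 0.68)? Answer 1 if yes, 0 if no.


Mode = (a-1)/(a+b-2) = 17/36 = 0.4722
Interval: (0.44, 0.68)
Contains mode? 1

1


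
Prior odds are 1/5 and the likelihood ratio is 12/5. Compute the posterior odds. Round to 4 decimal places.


Posterior odds = prior odds * likelihood ratio
= (1/5) * (12/5)
= 12 / 25
= 0.48

0.48


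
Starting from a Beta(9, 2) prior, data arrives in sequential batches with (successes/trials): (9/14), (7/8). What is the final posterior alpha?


In sequential Bayesian updating, we sum all successes.
Total successes = 16
Final alpha = 9 + 16 = 25

25


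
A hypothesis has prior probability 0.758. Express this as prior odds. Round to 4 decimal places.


Odds = P(H) / P(not H) = 0.758 / 0.242
= 3.1322

3.1322


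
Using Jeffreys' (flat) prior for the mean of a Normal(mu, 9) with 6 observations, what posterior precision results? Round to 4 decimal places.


Flat prior means prior precision is 0.
Posterior precision = n / sigma^2 = 6/9 = 0.6667

0.6667


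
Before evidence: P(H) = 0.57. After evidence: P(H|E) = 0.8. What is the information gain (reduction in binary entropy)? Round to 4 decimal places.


Prior entropy = 0.9858
Posterior entropy = 0.7219
Information gain = 0.9858 - 0.7219 = 0.2639

0.2639


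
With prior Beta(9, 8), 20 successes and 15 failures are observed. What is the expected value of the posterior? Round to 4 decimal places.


Posterior = Beta(29, 23)
E[theta] = alpha/(alpha+beta)
= 29/52 = 0.5577

0.5577


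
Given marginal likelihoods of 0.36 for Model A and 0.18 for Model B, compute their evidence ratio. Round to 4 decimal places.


Ratio = ML(A) / ML(B) = 0.36/0.18
= 2.0

2.0


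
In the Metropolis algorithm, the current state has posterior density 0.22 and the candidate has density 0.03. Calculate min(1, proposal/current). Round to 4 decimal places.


Ratio = 0.03/0.22 = 0.1364
Acceptance probability = min(1, 0.1364)
= 0.1364

0.1364


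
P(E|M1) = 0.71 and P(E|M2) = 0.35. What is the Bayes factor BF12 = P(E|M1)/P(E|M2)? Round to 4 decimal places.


Bayes factor BF12 = P(E|M1) / P(E|M2)
= 0.71 / 0.35
= 2.0286

2.0286


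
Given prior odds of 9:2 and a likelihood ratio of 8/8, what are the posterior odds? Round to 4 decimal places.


Posterior odds = prior odds * LR
Prior odds = 9/2 = 4.5
LR = 8/8 = 1.0
Posterior odds = 4.5 * 1.0 = 4.5

4.5


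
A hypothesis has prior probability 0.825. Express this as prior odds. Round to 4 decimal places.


Odds = P(H) / P(not H) = 0.825 / 0.175
= 4.7143

4.7143


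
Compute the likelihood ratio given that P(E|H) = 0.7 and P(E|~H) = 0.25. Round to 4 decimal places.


LR = P(E|H) / P(E|~H)
= 0.7 / 0.25 = 2.8

2.8


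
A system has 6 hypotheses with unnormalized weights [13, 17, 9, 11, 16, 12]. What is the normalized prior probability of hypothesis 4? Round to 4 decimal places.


The normalized prior is the weight divided by the total.
Total weight = 78
P(H4) = 11 / 78 = 0.141

0.141


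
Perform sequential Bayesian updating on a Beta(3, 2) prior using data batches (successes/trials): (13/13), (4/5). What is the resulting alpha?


Accumulate successes: 17
Posterior alpha = prior alpha + sum of successes
= 3 + 17 = 20

20


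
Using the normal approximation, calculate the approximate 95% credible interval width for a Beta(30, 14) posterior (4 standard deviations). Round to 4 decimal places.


Var(Beta) = 30*14/(44^2 * 45) = 0.0048
SD = 0.0694
Width ~ 4*SD = 0.2777

0.2777


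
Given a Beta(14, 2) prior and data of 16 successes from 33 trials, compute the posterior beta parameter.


Number of failures = 33 - 16 = 17
Posterior beta = 2 + 17 = 19

19


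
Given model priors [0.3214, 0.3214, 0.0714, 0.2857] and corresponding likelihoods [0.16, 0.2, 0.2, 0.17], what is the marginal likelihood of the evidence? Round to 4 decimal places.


P(E) = sum_i P(M_i) P(E|M_i)
= 0.0514 + 0.0643 + 0.0143 + 0.0486
= 0.1786

0.1786


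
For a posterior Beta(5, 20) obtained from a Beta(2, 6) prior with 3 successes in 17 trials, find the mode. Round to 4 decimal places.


Mode = (alpha - 1) / (alpha + beta - 2)
= 4 / 23
= 0.1739

0.1739


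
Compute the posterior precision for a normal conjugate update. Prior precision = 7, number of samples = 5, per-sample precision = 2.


tau_post = tau_0 + n * tau
= 7 + 5 * 2 = 17

17


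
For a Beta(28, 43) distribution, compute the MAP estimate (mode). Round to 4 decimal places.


MAP = mode = (a-1)/(a+b-2)
= (28-1)/(28+43-2)
= 27/69 = 0.3913

0.3913


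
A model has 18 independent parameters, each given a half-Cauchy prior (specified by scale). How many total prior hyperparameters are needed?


Each half-Cauchy prior needs 1 hyperparameter (scale).
Total = 1 * 18 = 18

18


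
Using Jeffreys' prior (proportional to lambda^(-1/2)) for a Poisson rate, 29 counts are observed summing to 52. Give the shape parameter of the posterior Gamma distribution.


Conjugate update: Gamma(prior_shape + S, prior_rate + n).
Prior shape = 0.5, prior rate = 0.
Posterior shape = 0.5 + S = 0.5 + 52 = 52.5

52.5


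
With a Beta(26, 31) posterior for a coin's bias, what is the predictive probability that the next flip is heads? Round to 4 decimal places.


The predictive probability equals the posterior mean.
P(next = heads) = alpha / (alpha + beta)
= 26 / 57 = 0.4561

0.4561


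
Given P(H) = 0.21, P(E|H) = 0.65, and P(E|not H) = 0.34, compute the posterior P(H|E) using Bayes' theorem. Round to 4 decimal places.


By Bayes' theorem: P(H|E) = P(E|H)*P(H) / P(E)
P(E) = P(E|H)*P(H) + P(E|not H)*P(not H)
P(E) = 0.65*0.21 + 0.34*0.79 = 0.4051
P(H|E) = 0.65*0.21 / 0.4051 = 0.337

0.337


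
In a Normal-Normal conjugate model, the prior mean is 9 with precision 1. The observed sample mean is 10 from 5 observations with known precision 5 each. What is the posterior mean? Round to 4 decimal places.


Posterior precision = tau0 + n*tau = 1 + 5*5 = 26
Posterior mean = (tau0*mu0 + n*tau*xbar) / posterior_precision
= (1*9 + 5*5*10) / 26
= 259 / 26 = 9.9615

9.9615


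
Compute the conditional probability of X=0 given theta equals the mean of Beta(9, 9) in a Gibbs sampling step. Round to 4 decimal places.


Mean of Beta(9, 9) = 0.5
P(X=0 | theta=0.5) = 0.5

0.5


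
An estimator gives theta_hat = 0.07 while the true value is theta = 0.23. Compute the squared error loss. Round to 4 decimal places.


The squared error loss is (theta_hat - theta)^2
= (0.07 - 0.23)^2
= (-0.16)^2 = 0.0256

0.0256


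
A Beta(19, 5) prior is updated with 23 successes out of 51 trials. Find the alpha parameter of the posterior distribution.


In the Beta-Binomial conjugate update:
alpha_post = alpha_prior + successes
= 19 + 23
= 42

42


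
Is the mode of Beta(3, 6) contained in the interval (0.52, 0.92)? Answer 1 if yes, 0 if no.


Mode = (a-1)/(a+b-2) = 2/7 = 0.2857
Interval: (0.52, 0.92)
Contains mode? 0

0


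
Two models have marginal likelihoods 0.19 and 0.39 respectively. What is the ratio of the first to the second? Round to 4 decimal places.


Evidence ratio = 0.19 / 0.39
= 0.4872

0.4872


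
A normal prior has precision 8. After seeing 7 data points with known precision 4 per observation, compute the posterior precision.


In the conjugate normal model, precisions add:
tau_posterior = tau_prior + n * tau_data
= 8 + 7*4 = 36

36


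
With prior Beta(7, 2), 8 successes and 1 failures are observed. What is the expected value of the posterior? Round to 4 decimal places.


Posterior = Beta(15, 3)
E[theta] = alpha/(alpha+beta)
= 15/18 = 0.8333

0.8333


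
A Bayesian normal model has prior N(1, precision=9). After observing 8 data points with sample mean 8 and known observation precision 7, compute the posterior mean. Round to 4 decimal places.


Posterior mean = (prior_precision * prior_mean + n * data_precision * data_mean) / (prior_precision + n * data_precision)
Numerator = 9*1 + 8*7*8 = 457
Denominator = 9 + 8*7 = 65
Posterior mean = 7.0308

7.0308


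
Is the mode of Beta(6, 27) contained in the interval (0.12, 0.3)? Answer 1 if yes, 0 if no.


Mode = (a-1)/(a+b-2) = 5/31 = 0.1613
Interval: (0.12, 0.3)
Contains mode? 1

1


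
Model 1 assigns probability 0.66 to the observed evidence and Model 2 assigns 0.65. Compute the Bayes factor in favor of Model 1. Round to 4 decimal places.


BF = P(data|M1) / P(data|M2)
= 0.66 / 0.65 = 1.0154

1.0154


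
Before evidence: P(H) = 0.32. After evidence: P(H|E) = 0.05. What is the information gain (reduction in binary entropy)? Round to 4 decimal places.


Prior entropy = 0.9044
Posterior entropy = 0.2864
Information gain = 0.9044 - 0.2864 = 0.618

0.618


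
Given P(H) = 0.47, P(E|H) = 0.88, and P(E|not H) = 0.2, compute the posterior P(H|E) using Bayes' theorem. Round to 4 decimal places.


By Bayes' theorem: P(H|E) = P(E|H)*P(H) / P(E)
P(E) = P(E|H)*P(H) + P(E|not H)*P(not H)
P(E) = 0.88*0.47 + 0.2*0.53 = 0.5196
P(H|E) = 0.88*0.47 / 0.5196 = 0.796

0.796


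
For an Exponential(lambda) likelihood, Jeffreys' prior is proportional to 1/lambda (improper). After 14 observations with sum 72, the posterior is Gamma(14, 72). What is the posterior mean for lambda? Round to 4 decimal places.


Posterior = Gamma(n, sum_x) = Gamma(14, 72)
Posterior mean = shape/rate = 14/72
= 0.1944

0.1944


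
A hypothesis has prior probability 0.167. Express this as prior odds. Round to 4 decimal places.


Odds = P(H) / P(not H) = 0.167 / 0.833
= 0.2005

0.2005


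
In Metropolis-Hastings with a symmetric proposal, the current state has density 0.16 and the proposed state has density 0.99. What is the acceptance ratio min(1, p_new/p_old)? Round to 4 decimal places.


Ratio = p_new / p_old = 0.99 / 0.16 = 6.1875
Acceptance = min(1, 6.1875) = 1.0

1.0


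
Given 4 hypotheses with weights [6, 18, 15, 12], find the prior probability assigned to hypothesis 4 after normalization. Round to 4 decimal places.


To normalize, divide each weight by the sum of all weights.
Sum = 51
Prior(H4) = 12/51 = 0.2353

0.2353


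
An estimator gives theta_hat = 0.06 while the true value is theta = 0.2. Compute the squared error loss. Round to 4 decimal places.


The squared error loss is (theta_hat - theta)^2
= (0.06 - 0.2)^2
= (-0.14)^2 = 0.0196

0.0196


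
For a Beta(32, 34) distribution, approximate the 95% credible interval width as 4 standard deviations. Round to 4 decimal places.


Variance of Beta(a,b) = ab / ((a+b)^2 * (a+b+1))
= 32*34 / ((66)^2 * 67)
= 0.0037
SD = sqrt(0.0037) = 0.0611
Width = 4 * SD = 0.2442

0.2442


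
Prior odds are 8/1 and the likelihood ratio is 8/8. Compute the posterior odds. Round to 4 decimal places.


Posterior odds = prior odds * likelihood ratio
= (8/1) * (8/8)
= 64 / 8
= 8.0

8.0


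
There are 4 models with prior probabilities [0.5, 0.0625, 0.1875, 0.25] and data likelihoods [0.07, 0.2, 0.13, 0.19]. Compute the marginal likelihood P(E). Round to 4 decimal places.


P(E) = sum over models of P(M_i) * P(E|M_i)
= 0.5*0.07 + 0.0625*0.2 + 0.1875*0.13 + 0.25*0.19
= 0.1194

0.1194


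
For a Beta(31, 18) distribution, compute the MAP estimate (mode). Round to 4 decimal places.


MAP = mode = (a-1)/(a+b-2)
= (31-1)/(31+18-2)
= 30/47 = 0.6383

0.6383


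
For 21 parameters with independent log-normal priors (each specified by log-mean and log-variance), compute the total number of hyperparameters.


A log-normal prior has 2 hyperparameters per parameter.
Total = 21 * 2 = 42

42


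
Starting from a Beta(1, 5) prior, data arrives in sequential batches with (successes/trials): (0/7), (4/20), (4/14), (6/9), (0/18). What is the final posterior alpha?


In sequential Bayesian updating, we sum all successes.
Total successes = 14
Final alpha = 1 + 14 = 15

15


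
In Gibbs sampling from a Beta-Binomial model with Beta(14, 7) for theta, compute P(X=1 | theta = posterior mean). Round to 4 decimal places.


Posterior mean = alpha/(alpha+beta) = 14/21 = 0.6667
P(X=1|theta=mean) = theta = 0.6667

0.6667


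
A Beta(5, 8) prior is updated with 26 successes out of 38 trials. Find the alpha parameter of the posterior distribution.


In the Beta-Binomial conjugate update:
alpha_post = alpha_prior + successes
= 5 + 26
= 31

31


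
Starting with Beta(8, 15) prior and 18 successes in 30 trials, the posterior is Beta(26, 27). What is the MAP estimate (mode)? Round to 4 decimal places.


The mode of Beta(a, b) when a > 1 and b > 1 is (a-1)/(a+b-2)
= (26 - 1) / (26 + 27 - 2)
= 25 / 51
= 0.4902

0.4902


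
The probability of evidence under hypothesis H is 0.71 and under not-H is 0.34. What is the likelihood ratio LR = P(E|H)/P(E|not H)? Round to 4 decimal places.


LR = 0.71 / 0.34
= 2.0882

2.0882


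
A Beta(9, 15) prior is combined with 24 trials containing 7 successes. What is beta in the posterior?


In conjugate updating:
beta_posterior = beta_prior + (n - k)
= 15 + (24 - 7)
= 15 + 17 = 32

32


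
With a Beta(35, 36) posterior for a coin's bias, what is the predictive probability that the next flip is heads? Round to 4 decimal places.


The predictive probability equals the posterior mean.
P(next = heads) = alpha / (alpha + beta)
= 35 / 71 = 0.493

0.493


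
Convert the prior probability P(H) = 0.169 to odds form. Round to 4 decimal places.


P(not H) = 1 - 0.169 = 0.831
Odds = 0.169 / 0.831 = 0.2034

0.2034


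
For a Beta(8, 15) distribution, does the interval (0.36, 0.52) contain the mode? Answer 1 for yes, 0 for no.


Mode of Beta(a,b) = (a-1)/(a+b-2)
= (8-1)/(8+15-2) = 0.3333
Check: 0.36 <= 0.3333 <= 0.52?
Result: 0

0


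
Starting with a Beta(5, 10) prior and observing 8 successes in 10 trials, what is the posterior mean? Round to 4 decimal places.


Posterior parameters: alpha = 5 + 8 = 13
beta = 10 + 2 = 12
Posterior mean = alpha / (alpha + beta) = 13 / 25
= 0.52

0.52


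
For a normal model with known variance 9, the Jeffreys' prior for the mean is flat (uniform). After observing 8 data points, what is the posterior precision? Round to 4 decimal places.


Jeffreys' prior for normal mean (known variance) is flat.
Prior precision = 0.
Posterior precision = prior_prec + n/sigma^2 = 0 + 8/9
= 0.8889

0.8889


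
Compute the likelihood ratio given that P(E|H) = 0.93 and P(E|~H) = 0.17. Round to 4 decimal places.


LR = P(E|H) / P(E|~H)
= 0.93 / 0.17 = 5.4706

5.4706


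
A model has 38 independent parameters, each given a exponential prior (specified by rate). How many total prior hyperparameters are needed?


Each exponential prior needs 1 hyperparameter (rate).
Total = 1 * 38 = 38

38


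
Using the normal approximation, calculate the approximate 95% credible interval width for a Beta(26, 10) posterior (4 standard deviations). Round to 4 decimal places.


Var(Beta) = 26*10/(36^2 * 37) = 0.0054
SD = 0.0736
Width ~ 4*SD = 0.2945

0.2945


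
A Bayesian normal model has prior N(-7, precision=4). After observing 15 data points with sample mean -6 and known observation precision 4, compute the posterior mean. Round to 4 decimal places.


Posterior mean = (prior_precision * prior_mean + n * data_precision * data_mean) / (prior_precision + n * data_precision)
Numerator = 4*-7 + 15*4*-6 = -388
Denominator = 4 + 15*4 = 64
Posterior mean = -6.0625

-6.0625


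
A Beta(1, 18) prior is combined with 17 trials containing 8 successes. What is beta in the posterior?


In conjugate updating:
beta_posterior = beta_prior + (n - k)
= 18 + (17 - 8)
= 18 + 9 = 27

27


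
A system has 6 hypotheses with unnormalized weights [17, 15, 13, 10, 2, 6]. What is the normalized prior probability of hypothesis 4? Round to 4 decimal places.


The normalized prior is the weight divided by the total.
Total weight = 63
P(H4) = 10 / 63 = 0.1587

0.1587


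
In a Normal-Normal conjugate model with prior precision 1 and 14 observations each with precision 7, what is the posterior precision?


Posterior precision = prior precision + n * observation precision
= 1 + 14 * 7
= 1 + 98 = 99

99


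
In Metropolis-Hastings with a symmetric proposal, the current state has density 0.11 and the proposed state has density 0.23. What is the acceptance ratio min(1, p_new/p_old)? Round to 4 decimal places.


Ratio = p_new / p_old = 0.23 / 0.11 = 2.0909
Acceptance = min(1, 2.0909) = 1.0

1.0


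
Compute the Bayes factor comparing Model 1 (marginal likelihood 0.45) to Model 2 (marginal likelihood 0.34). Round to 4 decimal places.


BF12 = marginal likelihood of M1 / marginal likelihood of M2
= 0.45/0.34
= 1.3235

1.3235


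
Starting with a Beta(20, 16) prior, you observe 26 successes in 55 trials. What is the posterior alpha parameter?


For a Beta-Binomial conjugate model:
Posterior alpha = prior alpha + number of successes
= 20 + 26 = 46

46


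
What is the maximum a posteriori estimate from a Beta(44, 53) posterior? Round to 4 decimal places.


The MAP estimate equals the mode of the distribution.
Mode of Beta(a,b) = (a-1)/(a+b-2)
= 43/95
= 0.4526

0.4526


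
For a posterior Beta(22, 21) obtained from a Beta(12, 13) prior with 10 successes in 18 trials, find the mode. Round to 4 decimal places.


Mode = (alpha - 1) / (alpha + beta - 2)
= 21 / 41
= 0.5122

0.5122


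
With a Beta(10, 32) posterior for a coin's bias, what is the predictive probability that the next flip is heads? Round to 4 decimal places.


The predictive probability equals the posterior mean.
P(next = heads) = alpha / (alpha + beta)
= 10 / 42 = 0.2381

0.2381


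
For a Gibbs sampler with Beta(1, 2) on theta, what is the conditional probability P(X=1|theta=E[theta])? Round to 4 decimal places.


E[theta] = 1/(1+2) = 0.3333
P(X=1|theta) = theta = 0.3333

0.3333


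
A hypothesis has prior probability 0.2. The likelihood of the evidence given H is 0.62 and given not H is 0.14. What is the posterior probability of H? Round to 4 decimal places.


Using Bayes' theorem:
P(E) = 0.2 * 0.62 + 0.8 * 0.14
P(E) = 0.236
P(H|E) = (0.2 * 0.62) / 0.236 = 0.5254

0.5254


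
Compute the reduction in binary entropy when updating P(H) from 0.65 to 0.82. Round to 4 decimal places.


H_before = -p*log2(p) - (1-p)*log2(1-p) for p=0.65: 0.9341
H_after for p=0.82: 0.6801
Reduction = 0.9341 - 0.6801 = 0.254

0.254


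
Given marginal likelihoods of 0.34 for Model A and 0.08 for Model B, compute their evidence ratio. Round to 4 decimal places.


Ratio = ML(A) / ML(B) = 0.34/0.08
= 4.25

4.25


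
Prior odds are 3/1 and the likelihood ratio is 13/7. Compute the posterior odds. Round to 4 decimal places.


Posterior odds = prior odds * likelihood ratio
= (3/1) * (13/7)
= 39 / 7
= 5.5714

5.5714


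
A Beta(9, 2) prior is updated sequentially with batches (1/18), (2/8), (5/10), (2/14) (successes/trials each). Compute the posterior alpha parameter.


Sequential conjugate updating is equivalent to a single batch update.
Total successes across all batches = 10
alpha_posterior = alpha_prior + total_successes = 9 + 10
= 19

19


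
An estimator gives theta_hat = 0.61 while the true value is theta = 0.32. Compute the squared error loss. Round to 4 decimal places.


The squared error loss is (theta_hat - theta)^2
= (0.61 - 0.32)^2
= (0.29)^2 = 0.0841

0.0841


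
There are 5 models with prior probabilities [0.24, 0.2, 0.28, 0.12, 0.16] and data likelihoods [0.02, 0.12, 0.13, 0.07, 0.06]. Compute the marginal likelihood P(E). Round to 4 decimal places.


P(E) = sum over models of P(M_i) * P(E|M_i)
= 0.24*0.02 + 0.2*0.12 + 0.28*0.13 + 0.12*0.07 + 0.16*0.06
= 0.0832

0.0832


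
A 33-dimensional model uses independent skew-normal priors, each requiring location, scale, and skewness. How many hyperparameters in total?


Per parameter: 3 (location, scale, and skewness).
Total = 33 * 3 = 99

99


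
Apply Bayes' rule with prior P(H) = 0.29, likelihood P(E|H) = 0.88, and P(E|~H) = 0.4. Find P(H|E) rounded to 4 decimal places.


Step 1: Compute marginal P(E) = P(E|H)P(H) + P(E|~H)P(~H)
= 0.88*0.29 + 0.4*0.71 = 0.5392
Step 2: P(H|E) = P(E|H)P(H)/P(E) = 0.2552/0.5392
= 0.4733

0.4733


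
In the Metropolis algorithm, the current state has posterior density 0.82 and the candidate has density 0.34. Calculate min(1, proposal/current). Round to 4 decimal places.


Ratio = 0.34/0.82 = 0.4146
Acceptance probability = min(1, 0.4146)
= 0.4146

0.4146


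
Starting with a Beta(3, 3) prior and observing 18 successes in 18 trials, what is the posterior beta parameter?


Posterior beta = prior beta + failures
Failures = 18 - 18 = 0
beta_post = 3 + 0 = 3

3


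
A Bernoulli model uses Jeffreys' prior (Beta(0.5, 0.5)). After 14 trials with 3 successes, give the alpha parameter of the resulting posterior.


Posterior = Beta(prior_alpha + successes, prior_beta + failures)
= Beta(0.5 + 3, 0.5 + 11)
Posterior alpha = 0.5 + k = 0.5 + 3 = 3.5

3.5


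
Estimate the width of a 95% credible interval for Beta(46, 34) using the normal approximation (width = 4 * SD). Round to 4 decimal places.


For Beta(a,b): Var = ab/((a+b)^2(a+b+1))
Var = 0.003, SD = 0.0549
Approximate 95% CI width = 4 * 0.0549 = 0.2197

0.2197


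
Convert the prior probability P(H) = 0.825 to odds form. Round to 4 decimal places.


P(not H) = 1 - 0.825 = 0.175
Odds = 0.825 / 0.175 = 4.7143

4.7143


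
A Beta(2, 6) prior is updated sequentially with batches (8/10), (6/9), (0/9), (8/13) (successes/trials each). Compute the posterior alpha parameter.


Sequential conjugate updating is equivalent to a single batch update.
Total successes across all batches = 22
alpha_posterior = alpha_prior + total_successes = 2 + 22
= 24

24


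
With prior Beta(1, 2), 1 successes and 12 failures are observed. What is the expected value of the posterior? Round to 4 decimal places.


Posterior = Beta(2, 14)
E[theta] = alpha/(alpha+beta)
= 2/16 = 0.125

0.125


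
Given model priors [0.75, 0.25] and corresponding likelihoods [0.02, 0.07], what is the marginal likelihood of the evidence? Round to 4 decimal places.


P(E) = sum_i P(M_i) P(E|M_i)
= 0.015 + 0.0175
= 0.0325

0.0325


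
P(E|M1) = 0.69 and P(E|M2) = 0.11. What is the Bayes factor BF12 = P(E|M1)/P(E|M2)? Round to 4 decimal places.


Bayes factor BF12 = P(E|M1) / P(E|M2)
= 0.69 / 0.11
= 6.2727

6.2727


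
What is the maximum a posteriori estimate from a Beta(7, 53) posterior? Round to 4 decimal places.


The MAP estimate equals the mode of the distribution.
Mode of Beta(a,b) = (a-1)/(a+b-2)
= 6/58
= 0.1034

0.1034


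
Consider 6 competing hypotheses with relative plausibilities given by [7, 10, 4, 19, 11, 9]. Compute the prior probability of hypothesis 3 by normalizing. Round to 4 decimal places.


Sum of weights = 7 + 10 + 4 + 19 + 11 + 9 = 60
Normalized prior for H3 = 4 / 60
= 0.0667

0.0667


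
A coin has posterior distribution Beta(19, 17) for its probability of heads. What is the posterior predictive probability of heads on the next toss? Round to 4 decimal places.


Posterior predictive = E[theta] = alpha/(alpha+beta)
= 19/36
= 0.5278

0.5278


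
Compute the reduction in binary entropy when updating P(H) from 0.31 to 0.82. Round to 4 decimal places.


H_before = -p*log2(p) - (1-p)*log2(1-p) for p=0.31: 0.8932
H_after for p=0.82: 0.6801
Reduction = 0.8932 - 0.6801 = 0.2131

0.2131
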